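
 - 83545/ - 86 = 83545/86 = 971.45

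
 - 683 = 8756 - 9439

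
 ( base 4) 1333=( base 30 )47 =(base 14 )91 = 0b1111111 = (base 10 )127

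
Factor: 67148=2^2*16787^1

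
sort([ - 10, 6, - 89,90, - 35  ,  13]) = [ - 89,-35, - 10, 6 , 13,90]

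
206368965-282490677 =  - 76121712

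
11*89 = 979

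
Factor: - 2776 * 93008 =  - 2^7*347^1*5813^1 = - 258190208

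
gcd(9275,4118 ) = 1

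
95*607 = 57665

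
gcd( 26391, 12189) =3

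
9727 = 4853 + 4874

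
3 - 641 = -638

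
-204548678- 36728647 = -241277325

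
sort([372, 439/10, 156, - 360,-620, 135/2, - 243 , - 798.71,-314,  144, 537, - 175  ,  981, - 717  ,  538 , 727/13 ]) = [ - 798.71, - 717,  -  620, - 360, - 314,-243, - 175, 439/10  ,  727/13,  135/2, 144, 156, 372,537,538 , 981] 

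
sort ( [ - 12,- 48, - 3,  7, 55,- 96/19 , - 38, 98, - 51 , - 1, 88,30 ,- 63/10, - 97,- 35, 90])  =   [- 97,- 51, - 48,- 38, - 35, - 12,-63/10, - 96/19, - 3 ,-1,7, 30, 55, 88, 90, 98 ] 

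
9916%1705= 1391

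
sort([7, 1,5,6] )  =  [ 1,5,6, 7] 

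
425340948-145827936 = 279513012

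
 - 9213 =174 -9387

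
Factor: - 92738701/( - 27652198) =2^( - 1) * 7^ ( - 1) * 11^1*31^1*337^(  -  1 )*431^1*631^1*5861^( - 1 )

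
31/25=31/25 = 1.24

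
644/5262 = 322/2631 = 0.12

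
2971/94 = 31 + 57/94 = 31.61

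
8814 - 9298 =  - 484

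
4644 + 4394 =9038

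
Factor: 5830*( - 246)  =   - 1434180 = - 2^2*3^1*5^1*11^1*41^1*53^1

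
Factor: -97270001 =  - 97270001^1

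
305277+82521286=82826563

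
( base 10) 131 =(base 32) 43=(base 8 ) 203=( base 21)65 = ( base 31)47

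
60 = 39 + 21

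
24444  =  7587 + 16857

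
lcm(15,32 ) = 480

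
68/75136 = 17/18784 = 0.00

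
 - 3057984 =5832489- 8890473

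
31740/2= 15870 = 15870.00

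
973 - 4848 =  - 3875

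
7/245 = 1/35 = 0.03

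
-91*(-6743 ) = 613613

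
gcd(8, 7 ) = 1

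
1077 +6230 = 7307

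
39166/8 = 4895+3/4= 4895.75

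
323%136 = 51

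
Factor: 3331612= 2^2*  19^1*59^1*743^1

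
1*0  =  0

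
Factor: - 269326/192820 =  - 433/310  =  - 2^( - 1 ) * 5^( - 1 ) * 31^(  -  1)*433^1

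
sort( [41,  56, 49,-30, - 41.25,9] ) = [-41.25, - 30, 9, 41,49,  56 ]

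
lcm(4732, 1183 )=4732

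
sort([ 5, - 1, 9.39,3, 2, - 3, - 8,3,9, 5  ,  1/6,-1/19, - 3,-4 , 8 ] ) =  [ - 8, - 4, - 3,-3, -1, - 1/19 , 1/6,2 , 3,  3 , 5,5, 8,  9, 9.39 ]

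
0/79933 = 0=0.00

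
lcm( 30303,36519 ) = 1424241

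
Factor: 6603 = 3^1 *31^1 *71^1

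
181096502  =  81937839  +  99158663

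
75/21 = 25/7 = 3.57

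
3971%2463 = 1508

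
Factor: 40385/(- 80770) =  - 2^( - 1) =- 1/2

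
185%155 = 30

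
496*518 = 256928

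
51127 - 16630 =34497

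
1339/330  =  4 + 19/330 = 4.06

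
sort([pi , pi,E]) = [E,pi,pi ]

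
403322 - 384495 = 18827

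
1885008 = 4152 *454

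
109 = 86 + 23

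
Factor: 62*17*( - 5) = -2^1*5^1 * 17^1*31^1 = - 5270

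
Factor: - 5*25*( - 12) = 2^2*3^1*5^3 = 1500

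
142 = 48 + 94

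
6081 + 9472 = 15553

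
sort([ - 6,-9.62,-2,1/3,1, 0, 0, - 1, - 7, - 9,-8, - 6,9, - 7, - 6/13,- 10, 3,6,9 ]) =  [ -10, - 9.62, - 9, - 8, - 7, - 7,-6, - 6,  -  2, - 1, -6/13, 0, 0,1/3, 1 , 3,6,9,  9]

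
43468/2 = 21734 = 21734.00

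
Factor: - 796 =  - 2^2*199^1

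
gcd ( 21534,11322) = 222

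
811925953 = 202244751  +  609681202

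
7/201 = 7/201 = 0.03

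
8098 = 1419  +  6679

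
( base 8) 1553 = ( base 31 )s7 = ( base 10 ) 875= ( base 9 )1172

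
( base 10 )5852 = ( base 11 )4440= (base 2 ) 1011011011100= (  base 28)7d0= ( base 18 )1012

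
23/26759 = 23/26759 = 0.00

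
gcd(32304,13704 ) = 24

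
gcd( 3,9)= 3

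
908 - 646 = 262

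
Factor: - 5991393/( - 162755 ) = 3^1*5^( - 1 )*43^( - 1)*283^1*757^( - 1)*7057^1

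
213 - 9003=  - 8790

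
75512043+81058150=156570193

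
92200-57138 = 35062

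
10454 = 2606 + 7848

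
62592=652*96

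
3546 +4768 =8314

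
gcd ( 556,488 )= 4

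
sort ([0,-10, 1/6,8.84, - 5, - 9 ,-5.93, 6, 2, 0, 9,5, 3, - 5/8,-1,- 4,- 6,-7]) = [-10, - 9,-7, - 6 , - 5.93, - 5,-4,  -  1,-5/8 , 0,0 , 1/6,2, 3, 5,  6, 8.84,9 ]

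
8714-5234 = 3480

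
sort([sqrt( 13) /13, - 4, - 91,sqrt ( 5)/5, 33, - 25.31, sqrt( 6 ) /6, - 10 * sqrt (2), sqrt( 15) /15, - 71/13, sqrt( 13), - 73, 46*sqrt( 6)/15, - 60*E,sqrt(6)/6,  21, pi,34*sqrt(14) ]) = [ - 60 * E, - 91, - 73, - 25.31,-10*sqrt( 2 ) ,  -  71/13,-4,sqrt( 15) /15,sqrt(13) /13 , sqrt( 6 )/6 , sqrt( 6 ) /6, sqrt( 5) /5, pi , sqrt(13), 46 * sqrt( 6 )/15, 21  ,  33,34*sqrt(14 )]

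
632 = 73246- 72614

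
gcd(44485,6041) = 7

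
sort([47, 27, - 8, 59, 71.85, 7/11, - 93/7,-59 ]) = [ - 59,-93/7, - 8, 7/11, 27 , 47, 59, 71.85 ] 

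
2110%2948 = 2110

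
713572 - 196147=517425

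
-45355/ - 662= 68 + 339/662 = 68.51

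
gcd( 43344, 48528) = 144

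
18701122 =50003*374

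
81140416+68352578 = 149492994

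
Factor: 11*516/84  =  473/7   =  7^( - 1)*11^1*43^1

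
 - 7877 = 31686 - 39563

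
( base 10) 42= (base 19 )24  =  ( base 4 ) 222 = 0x2a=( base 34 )18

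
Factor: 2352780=2^2*3^3*5^1*4357^1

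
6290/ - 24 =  - 3145/12=- 262.08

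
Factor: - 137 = -137^1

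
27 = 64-37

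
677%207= 56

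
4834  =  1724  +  3110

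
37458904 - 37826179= -367275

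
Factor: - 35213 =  - 23^1*1531^1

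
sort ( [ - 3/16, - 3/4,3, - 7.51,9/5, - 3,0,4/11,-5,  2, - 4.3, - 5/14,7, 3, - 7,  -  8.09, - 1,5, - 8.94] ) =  [ - 8.94, - 8.09, - 7.51, - 7, - 5, - 4.3, - 3, - 1, - 3/4, - 5/14, -3/16,0 , 4/11,9/5, 2, 3,3,5,7]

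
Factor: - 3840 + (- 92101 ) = - 37^1*2593^1 = -  95941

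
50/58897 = 50/58897  =  0.00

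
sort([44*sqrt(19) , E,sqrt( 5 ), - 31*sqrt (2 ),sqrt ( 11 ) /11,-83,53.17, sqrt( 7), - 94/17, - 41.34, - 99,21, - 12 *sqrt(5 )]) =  [ - 99,-83, - 31*sqrt( 2 ), - 41.34, - 12*sqrt( 5 ), - 94/17,sqrt(11 ) /11, sqrt(5 ),sqrt (7),E,21, 53.17,44*sqrt(19 )]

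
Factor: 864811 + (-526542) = 338269^1 =338269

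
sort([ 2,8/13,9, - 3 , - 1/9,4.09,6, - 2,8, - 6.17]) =[ - 6.17, - 3, - 2 , - 1/9,8/13  ,  2,4.09,6,8,9]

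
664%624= 40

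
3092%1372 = 348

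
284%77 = 53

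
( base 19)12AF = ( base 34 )6p0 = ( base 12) 460A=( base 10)7786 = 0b1111001101010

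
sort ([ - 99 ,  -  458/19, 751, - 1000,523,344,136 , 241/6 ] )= [ - 1000, - 99, - 458/19,241/6,136,344,523, 751]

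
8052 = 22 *366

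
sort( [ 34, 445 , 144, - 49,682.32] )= [ - 49,34,144, 445 , 682.32]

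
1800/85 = 21 + 3/17 = 21.18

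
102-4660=-4558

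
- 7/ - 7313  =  7/7313  =  0.00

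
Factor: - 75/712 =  - 2^( - 3)*3^1*5^2*89^( - 1 ) 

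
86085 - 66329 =19756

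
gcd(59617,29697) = 1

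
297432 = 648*459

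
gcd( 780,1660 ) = 20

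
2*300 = 600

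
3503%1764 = 1739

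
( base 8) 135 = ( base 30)33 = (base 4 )1131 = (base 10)93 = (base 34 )2P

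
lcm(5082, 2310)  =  25410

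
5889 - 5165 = 724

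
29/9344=29/9344 = 0.00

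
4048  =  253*16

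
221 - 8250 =-8029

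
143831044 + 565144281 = 708975325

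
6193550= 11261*550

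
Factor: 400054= 2^1*317^1*631^1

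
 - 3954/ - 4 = 988 + 1/2= 988.50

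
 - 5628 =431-6059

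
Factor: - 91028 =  - 2^2*7^1*3251^1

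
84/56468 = 21/14117= 0.00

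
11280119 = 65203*173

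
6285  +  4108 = 10393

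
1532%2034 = 1532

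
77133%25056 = 1965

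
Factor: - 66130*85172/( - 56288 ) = 704053045/7036  =  2^( - 2 )*5^1*17^1*107^1*199^1*389^1*1759^( - 1 ) 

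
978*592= 578976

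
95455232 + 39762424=135217656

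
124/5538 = 62/2769   =  0.02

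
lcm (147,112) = 2352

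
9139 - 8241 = 898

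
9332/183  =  9332/183 = 50.99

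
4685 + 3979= 8664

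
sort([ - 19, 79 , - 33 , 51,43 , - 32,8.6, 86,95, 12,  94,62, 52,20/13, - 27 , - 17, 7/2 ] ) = [ - 33,-32, - 27,-19,-17, 20/13,7/2,8.6 , 12,  43, 51 , 52, 62, 79,86, 94, 95]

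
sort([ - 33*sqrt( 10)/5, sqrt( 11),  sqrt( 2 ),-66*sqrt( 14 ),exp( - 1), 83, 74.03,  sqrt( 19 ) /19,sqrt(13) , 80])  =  [ - 66 * sqrt(14),  -  33 * sqrt( 10) /5, sqrt( 19)/19,  exp ( - 1 ), sqrt( 2 ),sqrt ( 11),  sqrt( 13),74.03, 80, 83 ] 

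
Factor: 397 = 397^1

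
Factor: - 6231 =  - 3^1* 31^1*67^1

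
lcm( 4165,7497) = 37485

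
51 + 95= 146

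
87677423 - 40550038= 47127385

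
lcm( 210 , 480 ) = 3360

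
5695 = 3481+2214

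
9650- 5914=3736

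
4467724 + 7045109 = 11512833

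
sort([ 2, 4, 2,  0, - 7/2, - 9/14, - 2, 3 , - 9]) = [ -9, - 7/2, - 2,- 9/14,0, 2, 2 , 3, 4 ]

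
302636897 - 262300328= 40336569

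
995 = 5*199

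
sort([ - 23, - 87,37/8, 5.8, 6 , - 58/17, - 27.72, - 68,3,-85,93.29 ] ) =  [ - 87,  -  85,-68, - 27.72,-23,-58/17, 3 , 37/8 , 5.8,6, 93.29] 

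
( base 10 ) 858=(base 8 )1532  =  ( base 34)P8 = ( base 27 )14l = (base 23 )1E7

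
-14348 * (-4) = 57392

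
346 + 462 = 808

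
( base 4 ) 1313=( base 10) 119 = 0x77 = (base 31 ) 3q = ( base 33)3K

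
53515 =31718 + 21797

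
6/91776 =1/15296 = 0.00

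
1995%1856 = 139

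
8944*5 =44720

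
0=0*1409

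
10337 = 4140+6197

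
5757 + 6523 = 12280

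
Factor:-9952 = -2^5*311^1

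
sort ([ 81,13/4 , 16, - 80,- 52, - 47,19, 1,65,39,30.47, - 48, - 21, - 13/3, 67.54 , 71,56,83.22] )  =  [- 80, - 52, - 48, - 47, - 21, - 13/3, 1,13/4,16,19,30.47,39, 56, 65,67.54,71,81,83.22]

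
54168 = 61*888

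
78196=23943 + 54253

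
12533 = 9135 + 3398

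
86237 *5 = 431185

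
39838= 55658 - 15820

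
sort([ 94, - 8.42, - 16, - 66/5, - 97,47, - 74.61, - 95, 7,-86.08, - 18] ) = [ - 97,-95, - 86.08, - 74.61, -18, - 16, - 66/5, - 8.42 , 7 , 47 , 94 ]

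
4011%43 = 12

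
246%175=71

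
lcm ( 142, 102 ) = 7242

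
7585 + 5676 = 13261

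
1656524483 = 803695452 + 852829031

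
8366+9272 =17638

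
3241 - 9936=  - 6695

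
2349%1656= 693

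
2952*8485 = 25047720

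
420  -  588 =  - 168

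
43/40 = 1 + 3/40 = 1.07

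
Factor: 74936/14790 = 76/15 = 2^2*3^( - 1)* 5^ ( - 1 ) * 19^1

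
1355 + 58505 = 59860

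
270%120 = 30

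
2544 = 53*48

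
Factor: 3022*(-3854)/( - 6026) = 5823394/3013=2^1*23^( - 1)*41^1*47^1 *131^(- 1)*1511^1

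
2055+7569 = 9624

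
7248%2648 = 1952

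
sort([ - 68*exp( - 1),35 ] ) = [ - 68*exp( - 1 ),35]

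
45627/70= 45627/70 = 651.81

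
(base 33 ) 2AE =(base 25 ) 40m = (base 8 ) 4732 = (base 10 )2522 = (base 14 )CC2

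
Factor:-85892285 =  - 5^1* 43^1*399499^1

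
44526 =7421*6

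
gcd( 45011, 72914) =1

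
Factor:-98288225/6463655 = -19657645/1292731 = -5^1*7^1*11^( - 1 )*17^ (-1 )*  31^ (-1 )*197^1*223^ (-1)*2851^1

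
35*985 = 34475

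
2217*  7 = 15519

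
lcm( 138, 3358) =10074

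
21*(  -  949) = -19929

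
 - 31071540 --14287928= - 16783612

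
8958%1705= 433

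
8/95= 8/95 = 0.08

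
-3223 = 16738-19961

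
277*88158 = 24419766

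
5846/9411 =5846/9411  =  0.62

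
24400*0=0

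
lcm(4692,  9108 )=154836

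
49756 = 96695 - 46939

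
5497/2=2748  +  1/2=2748.50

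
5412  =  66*82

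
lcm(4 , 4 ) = 4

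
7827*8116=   63523932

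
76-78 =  - 2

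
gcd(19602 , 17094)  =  66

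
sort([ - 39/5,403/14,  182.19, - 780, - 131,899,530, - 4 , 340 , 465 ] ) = [  -  780 , - 131,-39/5, - 4 , 403/14, 182.19,340,465,530, 899] 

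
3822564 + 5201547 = 9024111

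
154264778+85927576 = 240192354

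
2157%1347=810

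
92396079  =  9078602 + 83317477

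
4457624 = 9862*452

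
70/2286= 35/1143 = 0.03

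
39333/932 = 39333/932  =  42.20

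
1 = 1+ 0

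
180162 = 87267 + 92895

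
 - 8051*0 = 0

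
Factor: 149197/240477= 3^( - 1 ) * 71^( - 1)*1129^( - 1 )*149197^1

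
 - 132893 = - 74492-58401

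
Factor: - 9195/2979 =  - 3^(-1)*5^1*331^ ( - 1)*613^1 = -3065/993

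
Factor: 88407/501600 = 141/800 = 2^( - 5)*3^1*5^( - 2)*47^1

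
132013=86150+45863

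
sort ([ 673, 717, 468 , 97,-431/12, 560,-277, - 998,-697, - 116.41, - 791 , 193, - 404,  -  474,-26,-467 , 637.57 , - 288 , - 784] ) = [ - 998 , - 791, - 784, - 697, - 474, - 467 ,-404,-288, - 277,-116.41,-431/12,-26, 97, 193 , 468  ,  560,637.57,673, 717]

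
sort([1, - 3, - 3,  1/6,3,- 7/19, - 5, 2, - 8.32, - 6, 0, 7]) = [ - 8.32,- 6, - 5, - 3, - 3, - 7/19, 0,1/6, 1 , 2,3, 7 ] 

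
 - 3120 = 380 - 3500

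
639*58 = 37062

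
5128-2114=3014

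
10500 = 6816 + 3684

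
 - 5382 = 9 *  ( - 598 )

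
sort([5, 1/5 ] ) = [ 1/5, 5]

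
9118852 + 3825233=12944085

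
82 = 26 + 56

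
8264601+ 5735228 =13999829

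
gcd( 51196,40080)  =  4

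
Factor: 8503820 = 2^2 * 5^1* 13^1*32707^1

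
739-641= 98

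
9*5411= 48699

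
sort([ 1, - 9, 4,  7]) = [ - 9,1, 4, 7] 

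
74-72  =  2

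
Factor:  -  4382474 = -2^1*43^1*131^1*389^1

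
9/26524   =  9/26524 = 0.00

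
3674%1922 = 1752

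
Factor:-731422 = -2^1*257^1* 1423^1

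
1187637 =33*35989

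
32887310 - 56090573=-23203263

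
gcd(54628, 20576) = 4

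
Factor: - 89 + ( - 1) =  - 2^1* 3^2*5^1 = - 90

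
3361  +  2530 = 5891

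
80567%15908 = 1027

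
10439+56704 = 67143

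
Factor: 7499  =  7499^1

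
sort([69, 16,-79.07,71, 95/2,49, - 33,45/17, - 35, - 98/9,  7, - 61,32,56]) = [ - 79.07, - 61,-35, - 33, - 98/9,45/17, 7,  16,32,95/2,49,56,69,71] 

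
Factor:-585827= -11^1*19^1*2803^1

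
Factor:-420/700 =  - 3/5 = - 3^1*5^ ( - 1)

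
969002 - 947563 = 21439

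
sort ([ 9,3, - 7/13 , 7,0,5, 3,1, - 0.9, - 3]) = [ - 3,- 0.9, - 7/13,0,1,3, 3,5,7, 9 ]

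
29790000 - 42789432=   -  12999432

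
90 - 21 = 69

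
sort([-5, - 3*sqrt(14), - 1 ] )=[  -  3*sqrt( 14 ),-5,-1] 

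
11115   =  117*95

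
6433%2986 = 461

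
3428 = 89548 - 86120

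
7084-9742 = -2658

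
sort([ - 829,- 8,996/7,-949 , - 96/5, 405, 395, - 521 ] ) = [ - 949 , - 829, -521,-96/5 ,-8,996/7,395,405]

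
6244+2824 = 9068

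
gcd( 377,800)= 1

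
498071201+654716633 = 1152787834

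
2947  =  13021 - 10074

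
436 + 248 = 684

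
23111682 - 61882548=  - 38770866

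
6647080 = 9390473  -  2743393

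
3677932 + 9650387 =13328319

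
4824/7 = 4824/7=689.14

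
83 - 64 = 19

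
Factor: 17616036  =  2^2 * 3^1 * 1063^1*1381^1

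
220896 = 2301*96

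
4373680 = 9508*460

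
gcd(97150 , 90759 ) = 1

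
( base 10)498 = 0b111110010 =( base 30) GI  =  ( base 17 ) 1C5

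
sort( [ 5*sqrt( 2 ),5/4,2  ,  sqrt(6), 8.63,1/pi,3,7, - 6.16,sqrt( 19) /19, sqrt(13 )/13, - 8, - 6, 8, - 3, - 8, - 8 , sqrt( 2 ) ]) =[-8 , - 8,-8,-6.16, - 6 , - 3,sqrt( 19 ) /19, sqrt ( 13)/13 , 1/pi,5/4,sqrt( 2),2, sqrt( 6),3, 7,5*sqrt( 2 ), 8, 8.63]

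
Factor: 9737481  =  3^1*13^1 * 17^1*19^1 * 773^1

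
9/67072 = 9/67072= 0.00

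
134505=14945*9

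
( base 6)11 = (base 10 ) 7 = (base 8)7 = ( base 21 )7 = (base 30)7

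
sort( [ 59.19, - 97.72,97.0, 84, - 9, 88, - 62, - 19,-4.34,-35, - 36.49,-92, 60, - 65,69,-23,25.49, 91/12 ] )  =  [-97.72,-92,-65, - 62,-36.49, - 35,  -  23, - 19, - 9, -4.34,  91/12, 25.49, 59.19,  60, 69, 84,  88,97.0]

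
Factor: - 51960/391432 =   -  15/113 = - 3^1*5^1*113^( -1 ) 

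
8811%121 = 99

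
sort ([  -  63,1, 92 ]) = [ - 63, 1, 92]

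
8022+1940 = 9962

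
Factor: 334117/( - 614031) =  - 3^( - 1)*7^1* 11^( - 1) * 23^ ( - 1)*59^1 = -413/759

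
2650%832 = 154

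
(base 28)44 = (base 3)11022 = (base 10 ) 116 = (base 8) 164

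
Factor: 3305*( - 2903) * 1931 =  - 5^1*661^1* 1931^1*2903^1 = - 18526815365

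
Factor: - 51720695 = -5^1 * 13^1*795703^1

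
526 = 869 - 343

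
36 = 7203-7167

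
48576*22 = 1068672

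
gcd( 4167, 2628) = 9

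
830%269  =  23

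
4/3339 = 4/3339 =0.00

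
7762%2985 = 1792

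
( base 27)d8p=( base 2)10010111110110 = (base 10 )9718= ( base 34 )8ds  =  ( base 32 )9fm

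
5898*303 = 1787094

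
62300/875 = 356/5 = 71.20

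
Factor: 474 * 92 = 43608 =2^3*3^1 * 23^1*79^1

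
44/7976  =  11/1994 = 0.01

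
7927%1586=1583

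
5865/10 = 586+ 1/2 = 586.50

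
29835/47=634 + 37/47=634.79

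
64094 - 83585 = - 19491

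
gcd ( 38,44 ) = 2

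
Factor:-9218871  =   - 3^2*1024319^1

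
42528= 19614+22914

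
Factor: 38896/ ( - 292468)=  - 2^2*13^1*17^(-1 )*23^ (  -  1) = - 52/391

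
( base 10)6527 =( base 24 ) B7N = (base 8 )14577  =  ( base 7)25013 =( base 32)6BV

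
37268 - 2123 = 35145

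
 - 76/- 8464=19/2116 = 0.01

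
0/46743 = 0 = 0.00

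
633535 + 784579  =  1418114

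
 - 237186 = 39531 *(-6) 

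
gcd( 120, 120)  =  120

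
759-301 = 458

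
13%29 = 13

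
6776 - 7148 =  - 372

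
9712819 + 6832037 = 16544856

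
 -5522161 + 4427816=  - 1094345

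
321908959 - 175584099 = 146324860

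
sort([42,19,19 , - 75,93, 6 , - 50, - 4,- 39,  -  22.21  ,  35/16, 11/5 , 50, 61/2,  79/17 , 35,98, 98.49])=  [  -  75, - 50,-39, - 22.21, - 4, 35/16,11/5 , 79/17 , 6,19,19,61/2,35,42,50,  93,98, 98.49 ]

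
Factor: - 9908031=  - 3^1 * 7^1*271^1*1741^1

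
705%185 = 150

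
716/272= 2 + 43/68 =2.63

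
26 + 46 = 72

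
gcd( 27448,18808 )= 8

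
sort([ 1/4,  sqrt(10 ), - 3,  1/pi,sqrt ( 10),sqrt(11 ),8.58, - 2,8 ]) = [ - 3,-2,1/4,1/pi,sqrt(10 ),sqrt(10),sqrt( 11),8,8.58 ] 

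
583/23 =583/23 = 25.35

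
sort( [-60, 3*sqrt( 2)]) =[ - 60, 3*sqrt( 2 ) ] 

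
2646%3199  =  2646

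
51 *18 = 918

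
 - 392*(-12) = 4704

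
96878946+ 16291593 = 113170539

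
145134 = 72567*2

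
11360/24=1420/3 = 473.33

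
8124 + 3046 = 11170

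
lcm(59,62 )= 3658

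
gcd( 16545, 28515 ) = 15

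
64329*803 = 51656187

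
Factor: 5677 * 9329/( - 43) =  - 7^1 * 19^1*43^( - 1)* 491^1*811^1  =  - 52960733/43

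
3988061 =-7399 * (- 539 )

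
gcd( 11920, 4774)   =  2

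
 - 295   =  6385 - 6680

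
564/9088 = 141/2272 = 0.06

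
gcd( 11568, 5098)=2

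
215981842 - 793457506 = -577475664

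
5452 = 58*94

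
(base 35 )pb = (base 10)886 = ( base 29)11g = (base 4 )31312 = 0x376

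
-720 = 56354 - 57074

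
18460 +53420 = 71880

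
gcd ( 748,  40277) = 1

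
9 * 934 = 8406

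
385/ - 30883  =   - 1 + 30498/30883 = - 0.01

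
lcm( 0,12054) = 0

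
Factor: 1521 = 3^2*  13^2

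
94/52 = 1+ 21/26 = 1.81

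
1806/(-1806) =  - 1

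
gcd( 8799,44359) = 7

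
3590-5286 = -1696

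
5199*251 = 1304949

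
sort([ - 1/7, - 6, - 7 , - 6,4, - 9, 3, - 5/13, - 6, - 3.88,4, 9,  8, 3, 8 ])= [-9, - 7, - 6,-6,-6, - 3.88, - 5/13, - 1/7,  3,3,4,4,8,8,9]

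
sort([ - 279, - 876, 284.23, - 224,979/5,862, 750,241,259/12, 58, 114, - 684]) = [-876,-684, - 279, - 224, 259/12 , 58, 114, 979/5 , 241, 284.23, 750, 862]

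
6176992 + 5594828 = 11771820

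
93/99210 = 31/33070 =0.00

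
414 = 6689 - 6275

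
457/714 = 457/714 =0.64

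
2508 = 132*19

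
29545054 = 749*39446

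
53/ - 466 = -53/466 = -0.11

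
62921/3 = 20973+2/3 =20973.67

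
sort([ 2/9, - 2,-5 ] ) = [ - 5, - 2, 2/9 ] 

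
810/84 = 9 + 9/14  =  9.64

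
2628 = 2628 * 1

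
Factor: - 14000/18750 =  - 2^3*3^(-1)*5^( - 2)*7^1 = - 56/75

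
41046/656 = 20523/328=62.57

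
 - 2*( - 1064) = 2128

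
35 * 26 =910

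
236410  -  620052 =  -  383642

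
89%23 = 20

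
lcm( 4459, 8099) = 396851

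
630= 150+480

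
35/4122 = 35/4122 = 0.01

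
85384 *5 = 426920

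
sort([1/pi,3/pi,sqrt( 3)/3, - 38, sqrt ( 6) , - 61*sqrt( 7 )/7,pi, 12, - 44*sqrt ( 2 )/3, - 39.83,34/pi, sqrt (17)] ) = [ - 39.83, - 38, - 61 * sqrt(7)/7,- 44*sqrt(2 ) /3,  1/pi, sqrt ( 3) /3,3/pi , sqrt( 6),pi,sqrt( 17),34/pi, 12]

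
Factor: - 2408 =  - 2^3*7^1*43^1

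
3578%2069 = 1509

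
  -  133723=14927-148650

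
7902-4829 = 3073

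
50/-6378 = - 1 + 3164/3189 = - 0.01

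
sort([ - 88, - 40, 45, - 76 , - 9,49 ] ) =[ - 88,  -  76, - 40,-9,45, 49] 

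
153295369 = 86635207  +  66660162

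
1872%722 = 428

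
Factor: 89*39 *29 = 100659 = 3^1 * 13^1*29^1*89^1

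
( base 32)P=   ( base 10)25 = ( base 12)21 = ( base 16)19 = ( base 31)p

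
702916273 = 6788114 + 696128159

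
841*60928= 51240448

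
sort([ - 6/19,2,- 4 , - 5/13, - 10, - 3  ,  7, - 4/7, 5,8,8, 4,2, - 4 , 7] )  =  [ - 10, - 4,-4,- 3, - 4/7, - 5/13 ,- 6/19 , 2, 2, 4,5,7,7,8,8] 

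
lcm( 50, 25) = 50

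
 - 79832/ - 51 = 4696/3 = 1565.33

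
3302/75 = 44+2/75 = 44.03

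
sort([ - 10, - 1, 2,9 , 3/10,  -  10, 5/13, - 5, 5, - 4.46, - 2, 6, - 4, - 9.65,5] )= [  -  10, - 10, - 9.65,-5, - 4.46, - 4,  -  2, - 1, 3/10, 5/13,2,5, 5,6, 9 ]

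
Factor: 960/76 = 2^4*3^1*5^1*19^( - 1) = 240/19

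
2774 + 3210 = 5984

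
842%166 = 12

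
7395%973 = 584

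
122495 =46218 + 76277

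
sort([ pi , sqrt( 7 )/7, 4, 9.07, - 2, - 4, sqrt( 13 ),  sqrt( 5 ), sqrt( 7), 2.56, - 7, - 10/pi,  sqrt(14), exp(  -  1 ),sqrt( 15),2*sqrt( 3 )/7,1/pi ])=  [ - 7, - 4, - 10/pi, - 2, 1/pi, exp( - 1), sqrt ( 7)/7, 2*sqrt(3) /7 , sqrt( 5 ), 2.56, sqrt( 7),pi, sqrt ( 13), sqrt(14),sqrt(15 ),  4, 9.07]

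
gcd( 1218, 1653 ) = 87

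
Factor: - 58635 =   -  3^2*5^1 * 1303^1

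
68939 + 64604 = 133543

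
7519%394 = 33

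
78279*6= 469674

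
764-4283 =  - 3519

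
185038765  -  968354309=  - 783315544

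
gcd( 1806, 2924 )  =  86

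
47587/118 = 47587/118=403.28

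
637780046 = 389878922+247901124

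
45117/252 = 5013/28 = 179.04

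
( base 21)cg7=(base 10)5635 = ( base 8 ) 13003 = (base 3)21201201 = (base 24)9IJ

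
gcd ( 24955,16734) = 1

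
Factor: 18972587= 113^1*167899^1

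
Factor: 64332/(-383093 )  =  -2^2*3^2*101^( - 1 )*1787^1* 3793^(- 1 )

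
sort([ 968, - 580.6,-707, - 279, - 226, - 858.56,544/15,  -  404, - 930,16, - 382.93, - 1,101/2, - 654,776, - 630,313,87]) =[ - 930, - 858.56, - 707, - 654, -630, - 580.6, - 404, - 382.93 ,- 279, - 226, - 1,16, 544/15,101/2,87,313, 776,968 ] 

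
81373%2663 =1483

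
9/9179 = 9/9179 = 0.00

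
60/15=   4 =4.00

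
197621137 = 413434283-215813146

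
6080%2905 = 270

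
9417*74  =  696858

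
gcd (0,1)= 1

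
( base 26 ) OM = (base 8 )1206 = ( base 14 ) 342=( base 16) 286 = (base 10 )646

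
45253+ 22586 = 67839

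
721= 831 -110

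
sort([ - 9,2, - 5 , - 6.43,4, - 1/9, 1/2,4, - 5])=[ -9, - 6.43,  -  5, - 5, -1/9,1/2, 2,4,4 ] 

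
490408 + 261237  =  751645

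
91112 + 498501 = 589613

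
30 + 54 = 84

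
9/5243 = 9/5243 = 0.00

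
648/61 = 648/61=10.62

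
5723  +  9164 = 14887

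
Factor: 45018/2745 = 82/5 = 2^1*5^( - 1)*41^1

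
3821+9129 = 12950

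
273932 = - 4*(  -  68483 ) 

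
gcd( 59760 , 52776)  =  72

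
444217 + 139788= 584005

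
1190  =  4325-3135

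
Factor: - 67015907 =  - 7^1*19^1 * 503879^1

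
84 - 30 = 54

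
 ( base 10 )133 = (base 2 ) 10000101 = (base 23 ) 5i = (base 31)49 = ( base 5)1013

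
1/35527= 1/35527  =  0.00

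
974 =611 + 363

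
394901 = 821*481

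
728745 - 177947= 550798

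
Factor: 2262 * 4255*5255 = 2^1*3^1 * 5^2*13^1 * 23^1*29^1*37^1 * 1051^1= 50578376550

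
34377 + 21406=55783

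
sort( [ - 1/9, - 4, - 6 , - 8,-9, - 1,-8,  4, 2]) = [-9, - 8, - 8, - 6, - 4, - 1, - 1/9, 2,4]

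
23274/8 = 2909+1/4 = 2909.25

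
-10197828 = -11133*916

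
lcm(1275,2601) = 65025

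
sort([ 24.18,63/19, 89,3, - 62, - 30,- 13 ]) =[ - 62, - 30,-13 , 3,63/19, 24.18 , 89 ] 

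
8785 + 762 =9547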